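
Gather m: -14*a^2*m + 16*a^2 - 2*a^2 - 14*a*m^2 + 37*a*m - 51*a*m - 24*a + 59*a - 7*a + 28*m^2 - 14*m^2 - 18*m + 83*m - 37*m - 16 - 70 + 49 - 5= 14*a^2 + 28*a + m^2*(14 - 14*a) + m*(-14*a^2 - 14*a + 28) - 42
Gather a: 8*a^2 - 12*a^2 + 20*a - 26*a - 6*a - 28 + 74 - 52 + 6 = -4*a^2 - 12*a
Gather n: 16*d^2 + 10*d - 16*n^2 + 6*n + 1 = 16*d^2 + 10*d - 16*n^2 + 6*n + 1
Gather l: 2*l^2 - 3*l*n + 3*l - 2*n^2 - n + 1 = 2*l^2 + l*(3 - 3*n) - 2*n^2 - n + 1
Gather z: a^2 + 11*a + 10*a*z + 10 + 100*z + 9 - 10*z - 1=a^2 + 11*a + z*(10*a + 90) + 18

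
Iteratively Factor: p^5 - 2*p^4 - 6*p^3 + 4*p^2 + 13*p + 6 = (p + 1)*(p^4 - 3*p^3 - 3*p^2 + 7*p + 6) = (p - 2)*(p + 1)*(p^3 - p^2 - 5*p - 3) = (p - 2)*(p + 1)^2*(p^2 - 2*p - 3) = (p - 3)*(p - 2)*(p + 1)^2*(p + 1)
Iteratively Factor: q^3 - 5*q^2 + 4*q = (q)*(q^2 - 5*q + 4) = q*(q - 4)*(q - 1)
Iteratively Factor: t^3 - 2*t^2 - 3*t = (t)*(t^2 - 2*t - 3) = t*(t - 3)*(t + 1)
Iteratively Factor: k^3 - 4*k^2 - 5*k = (k)*(k^2 - 4*k - 5) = k*(k + 1)*(k - 5)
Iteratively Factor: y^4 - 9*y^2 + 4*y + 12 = (y + 3)*(y^3 - 3*y^2 + 4) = (y - 2)*(y + 3)*(y^2 - y - 2) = (y - 2)^2*(y + 3)*(y + 1)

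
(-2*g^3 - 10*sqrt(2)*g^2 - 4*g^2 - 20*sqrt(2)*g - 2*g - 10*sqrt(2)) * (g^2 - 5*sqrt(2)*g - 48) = -2*g^5 - 4*g^4 + 194*g^3 + 392*g^2 + 480*sqrt(2)*g^2 + 196*g + 960*sqrt(2)*g + 480*sqrt(2)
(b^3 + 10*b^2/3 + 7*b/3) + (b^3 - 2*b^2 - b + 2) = 2*b^3 + 4*b^2/3 + 4*b/3 + 2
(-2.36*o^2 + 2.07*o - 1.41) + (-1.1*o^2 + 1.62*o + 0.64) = -3.46*o^2 + 3.69*o - 0.77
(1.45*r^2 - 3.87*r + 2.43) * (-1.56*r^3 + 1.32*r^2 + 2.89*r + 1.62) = -2.262*r^5 + 7.9512*r^4 - 4.7087*r^3 - 5.6277*r^2 + 0.753299999999999*r + 3.9366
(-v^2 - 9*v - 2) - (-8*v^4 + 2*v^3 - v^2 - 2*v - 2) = 8*v^4 - 2*v^3 - 7*v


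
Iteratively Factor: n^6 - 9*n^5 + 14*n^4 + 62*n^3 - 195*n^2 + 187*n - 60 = (n - 5)*(n^5 - 4*n^4 - 6*n^3 + 32*n^2 - 35*n + 12) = (n - 5)*(n - 4)*(n^4 - 6*n^2 + 8*n - 3) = (n - 5)*(n - 4)*(n - 1)*(n^3 + n^2 - 5*n + 3) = (n - 5)*(n - 4)*(n - 1)^2*(n^2 + 2*n - 3) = (n - 5)*(n - 4)*(n - 1)^2*(n + 3)*(n - 1)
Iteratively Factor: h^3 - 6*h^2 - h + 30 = (h - 3)*(h^2 - 3*h - 10) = (h - 3)*(h + 2)*(h - 5)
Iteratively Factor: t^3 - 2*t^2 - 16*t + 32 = (t - 4)*(t^2 + 2*t - 8) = (t - 4)*(t + 4)*(t - 2)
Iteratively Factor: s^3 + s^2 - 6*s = (s - 2)*(s^2 + 3*s) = (s - 2)*(s + 3)*(s)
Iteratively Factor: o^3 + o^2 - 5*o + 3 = (o - 1)*(o^2 + 2*o - 3) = (o - 1)^2*(o + 3)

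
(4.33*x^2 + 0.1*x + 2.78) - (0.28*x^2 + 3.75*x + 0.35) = 4.05*x^2 - 3.65*x + 2.43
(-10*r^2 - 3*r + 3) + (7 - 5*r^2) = -15*r^2 - 3*r + 10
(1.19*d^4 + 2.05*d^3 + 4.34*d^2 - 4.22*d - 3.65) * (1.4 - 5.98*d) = -7.1162*d^5 - 10.593*d^4 - 23.0832*d^3 + 31.3116*d^2 + 15.919*d - 5.11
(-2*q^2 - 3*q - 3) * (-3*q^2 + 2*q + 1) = 6*q^4 + 5*q^3 + q^2 - 9*q - 3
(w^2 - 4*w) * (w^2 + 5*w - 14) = w^4 + w^3 - 34*w^2 + 56*w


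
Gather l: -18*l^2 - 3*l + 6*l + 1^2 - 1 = -18*l^2 + 3*l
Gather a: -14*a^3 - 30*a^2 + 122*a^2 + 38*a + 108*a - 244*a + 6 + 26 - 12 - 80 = -14*a^3 + 92*a^2 - 98*a - 60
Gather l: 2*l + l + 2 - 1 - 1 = 3*l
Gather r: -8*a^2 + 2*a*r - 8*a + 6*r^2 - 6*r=-8*a^2 - 8*a + 6*r^2 + r*(2*a - 6)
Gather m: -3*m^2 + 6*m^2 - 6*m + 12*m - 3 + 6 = 3*m^2 + 6*m + 3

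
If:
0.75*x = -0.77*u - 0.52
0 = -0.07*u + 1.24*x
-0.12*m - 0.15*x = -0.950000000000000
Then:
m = 7.96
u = -0.64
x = -0.04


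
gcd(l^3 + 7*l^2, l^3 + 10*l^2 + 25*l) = l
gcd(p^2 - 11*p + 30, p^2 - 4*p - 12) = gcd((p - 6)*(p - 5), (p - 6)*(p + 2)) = p - 6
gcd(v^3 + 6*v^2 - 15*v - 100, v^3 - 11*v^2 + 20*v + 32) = v - 4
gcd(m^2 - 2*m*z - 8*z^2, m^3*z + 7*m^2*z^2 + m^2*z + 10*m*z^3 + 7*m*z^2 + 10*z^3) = m + 2*z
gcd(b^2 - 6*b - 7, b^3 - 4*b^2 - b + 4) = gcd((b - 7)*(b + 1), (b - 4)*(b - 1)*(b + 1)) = b + 1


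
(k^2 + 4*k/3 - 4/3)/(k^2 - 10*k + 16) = (3*k^2 + 4*k - 4)/(3*(k^2 - 10*k + 16))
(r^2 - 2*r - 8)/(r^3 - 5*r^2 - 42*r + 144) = (r^2 - 2*r - 8)/(r^3 - 5*r^2 - 42*r + 144)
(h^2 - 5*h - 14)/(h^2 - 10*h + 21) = (h + 2)/(h - 3)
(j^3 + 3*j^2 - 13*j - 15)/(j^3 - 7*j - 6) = (j + 5)/(j + 2)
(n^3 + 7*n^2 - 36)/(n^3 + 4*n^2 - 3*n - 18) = (n + 6)/(n + 3)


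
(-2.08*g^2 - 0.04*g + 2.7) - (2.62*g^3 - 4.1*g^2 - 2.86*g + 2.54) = -2.62*g^3 + 2.02*g^2 + 2.82*g + 0.16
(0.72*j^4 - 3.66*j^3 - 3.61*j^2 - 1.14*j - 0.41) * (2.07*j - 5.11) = 1.4904*j^5 - 11.2554*j^4 + 11.2299*j^3 + 16.0873*j^2 + 4.9767*j + 2.0951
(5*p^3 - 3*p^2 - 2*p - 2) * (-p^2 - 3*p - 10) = -5*p^5 - 12*p^4 - 39*p^3 + 38*p^2 + 26*p + 20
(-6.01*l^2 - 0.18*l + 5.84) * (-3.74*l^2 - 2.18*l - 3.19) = 22.4774*l^4 + 13.775*l^3 - 2.2773*l^2 - 12.157*l - 18.6296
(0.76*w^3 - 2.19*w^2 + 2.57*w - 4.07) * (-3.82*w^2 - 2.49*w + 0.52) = -2.9032*w^5 + 6.4734*w^4 - 3.9691*w^3 + 8.0093*w^2 + 11.4707*w - 2.1164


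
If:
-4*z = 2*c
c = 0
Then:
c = 0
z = 0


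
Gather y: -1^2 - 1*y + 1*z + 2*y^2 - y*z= 2*y^2 + y*(-z - 1) + z - 1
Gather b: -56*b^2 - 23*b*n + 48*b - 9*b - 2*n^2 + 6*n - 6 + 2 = -56*b^2 + b*(39 - 23*n) - 2*n^2 + 6*n - 4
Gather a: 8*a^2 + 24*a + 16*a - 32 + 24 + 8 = 8*a^2 + 40*a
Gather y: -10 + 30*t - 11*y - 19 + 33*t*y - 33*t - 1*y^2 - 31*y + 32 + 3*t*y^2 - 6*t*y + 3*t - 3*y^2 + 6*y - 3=y^2*(3*t - 4) + y*(27*t - 36)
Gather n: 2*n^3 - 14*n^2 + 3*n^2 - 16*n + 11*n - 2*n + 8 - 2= 2*n^3 - 11*n^2 - 7*n + 6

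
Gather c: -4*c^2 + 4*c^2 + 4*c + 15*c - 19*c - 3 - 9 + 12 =0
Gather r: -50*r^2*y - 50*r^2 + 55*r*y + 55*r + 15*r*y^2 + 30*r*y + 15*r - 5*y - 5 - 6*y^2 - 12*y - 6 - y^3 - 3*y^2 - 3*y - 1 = r^2*(-50*y - 50) + r*(15*y^2 + 85*y + 70) - y^3 - 9*y^2 - 20*y - 12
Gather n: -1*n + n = 0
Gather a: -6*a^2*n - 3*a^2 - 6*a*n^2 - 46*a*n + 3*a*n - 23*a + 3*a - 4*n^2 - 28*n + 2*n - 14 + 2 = a^2*(-6*n - 3) + a*(-6*n^2 - 43*n - 20) - 4*n^2 - 26*n - 12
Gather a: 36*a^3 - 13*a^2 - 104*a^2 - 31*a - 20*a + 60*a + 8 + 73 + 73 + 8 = 36*a^3 - 117*a^2 + 9*a + 162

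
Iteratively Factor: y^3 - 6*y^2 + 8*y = (y - 2)*(y^2 - 4*y) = y*(y - 2)*(y - 4)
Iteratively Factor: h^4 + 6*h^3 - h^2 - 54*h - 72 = (h + 2)*(h^3 + 4*h^2 - 9*h - 36) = (h + 2)*(h + 3)*(h^2 + h - 12) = (h - 3)*(h + 2)*(h + 3)*(h + 4)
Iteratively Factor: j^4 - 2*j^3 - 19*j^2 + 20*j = (j - 1)*(j^3 - j^2 - 20*j) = j*(j - 1)*(j^2 - j - 20) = j*(j - 1)*(j + 4)*(j - 5)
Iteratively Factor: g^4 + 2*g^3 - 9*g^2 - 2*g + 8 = (g - 2)*(g^3 + 4*g^2 - g - 4) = (g - 2)*(g + 1)*(g^2 + 3*g - 4) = (g - 2)*(g - 1)*(g + 1)*(g + 4)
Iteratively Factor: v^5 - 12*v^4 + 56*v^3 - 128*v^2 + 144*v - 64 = (v - 2)*(v^4 - 10*v^3 + 36*v^2 - 56*v + 32) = (v - 2)^2*(v^3 - 8*v^2 + 20*v - 16) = (v - 2)^3*(v^2 - 6*v + 8) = (v - 2)^4*(v - 4)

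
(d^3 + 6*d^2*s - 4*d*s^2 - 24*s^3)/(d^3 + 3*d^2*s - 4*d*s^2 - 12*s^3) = (d + 6*s)/(d + 3*s)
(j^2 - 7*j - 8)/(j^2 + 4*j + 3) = (j - 8)/(j + 3)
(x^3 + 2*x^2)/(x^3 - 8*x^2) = (x + 2)/(x - 8)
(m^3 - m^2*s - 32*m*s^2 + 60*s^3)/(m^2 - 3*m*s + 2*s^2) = (-m^2 - m*s + 30*s^2)/(-m + s)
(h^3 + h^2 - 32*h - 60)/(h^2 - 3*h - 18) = (h^2 + 7*h + 10)/(h + 3)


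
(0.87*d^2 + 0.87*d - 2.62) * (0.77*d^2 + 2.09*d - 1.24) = 0.6699*d^4 + 2.4882*d^3 - 1.2779*d^2 - 6.5546*d + 3.2488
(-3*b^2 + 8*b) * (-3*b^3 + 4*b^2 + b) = 9*b^5 - 36*b^4 + 29*b^3 + 8*b^2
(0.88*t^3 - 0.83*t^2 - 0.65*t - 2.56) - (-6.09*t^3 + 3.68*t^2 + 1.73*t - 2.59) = 6.97*t^3 - 4.51*t^2 - 2.38*t + 0.0299999999999998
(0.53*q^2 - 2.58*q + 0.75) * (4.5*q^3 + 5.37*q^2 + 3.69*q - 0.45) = 2.385*q^5 - 8.7639*q^4 - 8.5239*q^3 - 5.7312*q^2 + 3.9285*q - 0.3375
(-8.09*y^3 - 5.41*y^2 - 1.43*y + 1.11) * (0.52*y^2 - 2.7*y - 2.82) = -4.2068*y^5 + 19.0298*y^4 + 36.6772*y^3 + 19.6944*y^2 + 1.0356*y - 3.1302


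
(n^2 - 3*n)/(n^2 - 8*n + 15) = n/(n - 5)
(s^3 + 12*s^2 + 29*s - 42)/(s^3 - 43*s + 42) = (s + 6)/(s - 6)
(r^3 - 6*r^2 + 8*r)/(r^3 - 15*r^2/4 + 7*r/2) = 4*(r - 4)/(4*r - 7)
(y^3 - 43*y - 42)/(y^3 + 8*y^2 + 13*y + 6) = (y - 7)/(y + 1)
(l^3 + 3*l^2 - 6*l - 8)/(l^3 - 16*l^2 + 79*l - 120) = (l^3 + 3*l^2 - 6*l - 8)/(l^3 - 16*l^2 + 79*l - 120)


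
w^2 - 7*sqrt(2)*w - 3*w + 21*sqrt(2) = (w - 3)*(w - 7*sqrt(2))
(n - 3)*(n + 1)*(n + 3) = n^3 + n^2 - 9*n - 9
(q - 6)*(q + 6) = q^2 - 36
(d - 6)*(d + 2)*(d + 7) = d^3 + 3*d^2 - 40*d - 84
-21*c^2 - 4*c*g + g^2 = (-7*c + g)*(3*c + g)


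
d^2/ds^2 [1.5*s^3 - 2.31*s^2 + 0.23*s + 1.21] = 9.0*s - 4.62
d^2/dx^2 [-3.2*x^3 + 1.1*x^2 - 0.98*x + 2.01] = 2.2 - 19.2*x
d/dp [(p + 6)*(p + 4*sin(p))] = p + (p + 6)*(4*cos(p) + 1) + 4*sin(p)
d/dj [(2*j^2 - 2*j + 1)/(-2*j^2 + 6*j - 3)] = 8*j*(j - 1)/(4*j^4 - 24*j^3 + 48*j^2 - 36*j + 9)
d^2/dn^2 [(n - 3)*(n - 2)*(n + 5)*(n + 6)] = 12*n^2 + 36*n - 38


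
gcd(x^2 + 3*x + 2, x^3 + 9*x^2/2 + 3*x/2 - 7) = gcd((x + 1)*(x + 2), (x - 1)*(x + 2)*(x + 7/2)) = x + 2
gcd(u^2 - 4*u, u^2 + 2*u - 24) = u - 4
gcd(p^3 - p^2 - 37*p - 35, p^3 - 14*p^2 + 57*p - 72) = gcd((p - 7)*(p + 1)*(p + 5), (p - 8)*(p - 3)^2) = 1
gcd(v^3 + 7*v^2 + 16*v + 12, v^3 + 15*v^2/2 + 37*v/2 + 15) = v^2 + 5*v + 6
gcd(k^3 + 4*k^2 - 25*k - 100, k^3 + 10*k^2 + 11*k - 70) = k + 5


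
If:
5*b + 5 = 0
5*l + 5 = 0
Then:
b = -1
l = -1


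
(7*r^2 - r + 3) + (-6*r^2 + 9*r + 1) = r^2 + 8*r + 4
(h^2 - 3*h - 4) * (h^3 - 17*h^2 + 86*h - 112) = h^5 - 20*h^4 + 133*h^3 - 302*h^2 - 8*h + 448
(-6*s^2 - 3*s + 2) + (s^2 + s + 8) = -5*s^2 - 2*s + 10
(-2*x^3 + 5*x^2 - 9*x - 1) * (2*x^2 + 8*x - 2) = -4*x^5 - 6*x^4 + 26*x^3 - 84*x^2 + 10*x + 2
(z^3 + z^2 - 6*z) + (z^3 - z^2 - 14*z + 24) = 2*z^3 - 20*z + 24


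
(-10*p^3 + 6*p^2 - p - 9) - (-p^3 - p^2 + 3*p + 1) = -9*p^3 + 7*p^2 - 4*p - 10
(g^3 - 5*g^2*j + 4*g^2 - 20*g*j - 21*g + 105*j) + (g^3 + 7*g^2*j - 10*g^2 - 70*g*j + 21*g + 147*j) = 2*g^3 + 2*g^2*j - 6*g^2 - 90*g*j + 252*j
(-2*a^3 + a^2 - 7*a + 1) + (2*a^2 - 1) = -2*a^3 + 3*a^2 - 7*a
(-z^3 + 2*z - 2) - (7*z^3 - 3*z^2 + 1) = -8*z^3 + 3*z^2 + 2*z - 3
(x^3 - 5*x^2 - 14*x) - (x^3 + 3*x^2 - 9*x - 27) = -8*x^2 - 5*x + 27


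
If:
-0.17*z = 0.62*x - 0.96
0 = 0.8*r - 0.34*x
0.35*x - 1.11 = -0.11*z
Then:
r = -4.06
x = -9.55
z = 40.48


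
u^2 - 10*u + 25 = (u - 5)^2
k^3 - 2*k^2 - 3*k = k*(k - 3)*(k + 1)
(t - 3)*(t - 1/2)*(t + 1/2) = t^3 - 3*t^2 - t/4 + 3/4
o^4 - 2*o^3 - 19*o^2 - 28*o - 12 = (o - 6)*(o + 1)^2*(o + 2)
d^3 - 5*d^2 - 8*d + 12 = (d - 6)*(d - 1)*(d + 2)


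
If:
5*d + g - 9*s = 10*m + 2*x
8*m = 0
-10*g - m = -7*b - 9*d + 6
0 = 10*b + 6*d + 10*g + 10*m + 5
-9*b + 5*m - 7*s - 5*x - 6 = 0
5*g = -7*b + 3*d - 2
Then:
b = 9/88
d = -13/264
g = -63/110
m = 0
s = 83/264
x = -301/165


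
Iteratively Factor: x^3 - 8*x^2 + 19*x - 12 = (x - 4)*(x^2 - 4*x + 3) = (x - 4)*(x - 3)*(x - 1)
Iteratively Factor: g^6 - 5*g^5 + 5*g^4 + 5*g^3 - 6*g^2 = (g - 1)*(g^5 - 4*g^4 + g^3 + 6*g^2) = g*(g - 1)*(g^4 - 4*g^3 + g^2 + 6*g) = g*(g - 2)*(g - 1)*(g^3 - 2*g^2 - 3*g) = g^2*(g - 2)*(g - 1)*(g^2 - 2*g - 3) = g^2*(g - 3)*(g - 2)*(g - 1)*(g + 1)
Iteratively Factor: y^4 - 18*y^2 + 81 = (y + 3)*(y^3 - 3*y^2 - 9*y + 27) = (y + 3)^2*(y^2 - 6*y + 9) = (y - 3)*(y + 3)^2*(y - 3)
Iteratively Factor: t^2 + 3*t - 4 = (t - 1)*(t + 4)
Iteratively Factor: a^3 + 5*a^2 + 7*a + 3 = (a + 1)*(a^2 + 4*a + 3) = (a + 1)*(a + 3)*(a + 1)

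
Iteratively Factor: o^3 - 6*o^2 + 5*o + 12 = (o - 3)*(o^2 - 3*o - 4) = (o - 3)*(o + 1)*(o - 4)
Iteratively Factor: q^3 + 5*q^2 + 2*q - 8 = (q - 1)*(q^2 + 6*q + 8) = (q - 1)*(q + 2)*(q + 4)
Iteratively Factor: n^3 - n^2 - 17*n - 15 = (n + 1)*(n^2 - 2*n - 15) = (n + 1)*(n + 3)*(n - 5)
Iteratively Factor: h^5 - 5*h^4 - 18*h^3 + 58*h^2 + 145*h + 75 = (h - 5)*(h^4 - 18*h^2 - 32*h - 15) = (h - 5)^2*(h^3 + 5*h^2 + 7*h + 3) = (h - 5)^2*(h + 1)*(h^2 + 4*h + 3) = (h - 5)^2*(h + 1)^2*(h + 3)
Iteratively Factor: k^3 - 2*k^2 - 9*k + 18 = (k - 2)*(k^2 - 9) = (k - 2)*(k + 3)*(k - 3)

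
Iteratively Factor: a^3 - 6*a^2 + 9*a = (a - 3)*(a^2 - 3*a) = a*(a - 3)*(a - 3)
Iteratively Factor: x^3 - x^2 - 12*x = (x - 4)*(x^2 + 3*x) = x*(x - 4)*(x + 3)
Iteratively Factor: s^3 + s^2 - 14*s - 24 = (s - 4)*(s^2 + 5*s + 6) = (s - 4)*(s + 3)*(s + 2)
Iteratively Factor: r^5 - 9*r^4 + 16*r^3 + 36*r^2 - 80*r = (r - 2)*(r^4 - 7*r^3 + 2*r^2 + 40*r) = (r - 4)*(r - 2)*(r^3 - 3*r^2 - 10*r) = (r - 4)*(r - 2)*(r + 2)*(r^2 - 5*r) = (r - 5)*(r - 4)*(r - 2)*(r + 2)*(r)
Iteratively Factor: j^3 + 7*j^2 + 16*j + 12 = (j + 2)*(j^2 + 5*j + 6) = (j + 2)^2*(j + 3)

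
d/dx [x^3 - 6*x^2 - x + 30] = 3*x^2 - 12*x - 1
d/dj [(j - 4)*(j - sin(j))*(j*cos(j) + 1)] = (4 - j)*(j - sin(j))*(j*sin(j) - cos(j)) + (4 - j)*(j*cos(j) + 1)*(cos(j) - 1) + (j - sin(j))*(j*cos(j) + 1)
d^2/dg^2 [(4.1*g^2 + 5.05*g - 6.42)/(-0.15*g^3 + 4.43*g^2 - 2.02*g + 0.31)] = (-0.1845*g^6 - 0.681749999999994*g^5 + 29.3215500000001*g^4 - 339.45625*g^3 + 798.587988*g^2 - 301.297902*g + 27.646524)/(0.003375*g^9 - 0.299025*g^8 + 8.967555*g^7 - 95.012972*g^6 + 121.999044*g^5 - 73.043253*g^4 + 24.930049*g^3 - 5.071941*g^2 + 0.582366*g - 0.029791)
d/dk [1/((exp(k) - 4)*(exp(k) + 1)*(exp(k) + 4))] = -((exp(k) - 4)*(exp(k) + 1) + (exp(k) - 4)*(exp(k) + 4) + (exp(k) + 1)*(exp(k) + 4))/(4*(exp(k) - 4)^2*(exp(k) + 4)^2*cosh(k/2)^2)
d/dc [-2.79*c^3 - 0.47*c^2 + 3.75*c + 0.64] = -8.37*c^2 - 0.94*c + 3.75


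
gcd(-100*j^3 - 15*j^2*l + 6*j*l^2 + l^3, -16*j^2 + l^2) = 4*j - l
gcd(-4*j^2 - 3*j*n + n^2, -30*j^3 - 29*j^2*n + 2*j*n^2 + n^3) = j + n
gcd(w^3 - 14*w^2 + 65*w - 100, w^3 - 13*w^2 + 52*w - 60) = w - 5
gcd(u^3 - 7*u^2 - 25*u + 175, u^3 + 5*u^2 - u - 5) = u + 5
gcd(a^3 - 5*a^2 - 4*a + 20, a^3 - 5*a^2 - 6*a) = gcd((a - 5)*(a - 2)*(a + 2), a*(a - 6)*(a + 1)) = 1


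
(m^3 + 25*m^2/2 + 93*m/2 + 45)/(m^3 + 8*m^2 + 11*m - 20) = (m^2 + 15*m/2 + 9)/(m^2 + 3*m - 4)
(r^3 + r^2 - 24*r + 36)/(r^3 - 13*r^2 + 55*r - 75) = (r^2 + 4*r - 12)/(r^2 - 10*r + 25)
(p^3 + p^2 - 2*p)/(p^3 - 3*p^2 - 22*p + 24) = p*(p + 2)/(p^2 - 2*p - 24)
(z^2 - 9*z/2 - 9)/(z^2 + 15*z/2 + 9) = (z - 6)/(z + 6)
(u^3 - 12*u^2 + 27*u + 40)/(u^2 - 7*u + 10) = (u^2 - 7*u - 8)/(u - 2)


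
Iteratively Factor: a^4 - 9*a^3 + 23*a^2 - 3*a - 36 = (a - 3)*(a^3 - 6*a^2 + 5*a + 12) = (a - 4)*(a - 3)*(a^2 - 2*a - 3) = (a - 4)*(a - 3)^2*(a + 1)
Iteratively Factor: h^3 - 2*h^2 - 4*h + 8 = (h + 2)*(h^2 - 4*h + 4) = (h - 2)*(h + 2)*(h - 2)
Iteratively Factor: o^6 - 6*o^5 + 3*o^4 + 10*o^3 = (o - 5)*(o^5 - o^4 - 2*o^3) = (o - 5)*(o - 2)*(o^4 + o^3) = o*(o - 5)*(o - 2)*(o^3 + o^2) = o*(o - 5)*(o - 2)*(o + 1)*(o^2) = o^2*(o - 5)*(o - 2)*(o + 1)*(o)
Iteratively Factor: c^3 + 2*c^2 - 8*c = (c - 2)*(c^2 + 4*c) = (c - 2)*(c + 4)*(c)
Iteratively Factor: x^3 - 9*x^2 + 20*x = (x - 5)*(x^2 - 4*x) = (x - 5)*(x - 4)*(x)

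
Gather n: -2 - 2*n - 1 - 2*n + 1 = -4*n - 2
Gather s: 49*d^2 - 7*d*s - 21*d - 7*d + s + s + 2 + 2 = 49*d^2 - 28*d + s*(2 - 7*d) + 4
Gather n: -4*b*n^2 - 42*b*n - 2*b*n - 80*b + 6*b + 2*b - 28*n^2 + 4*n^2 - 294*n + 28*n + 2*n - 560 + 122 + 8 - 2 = -72*b + n^2*(-4*b - 24) + n*(-44*b - 264) - 432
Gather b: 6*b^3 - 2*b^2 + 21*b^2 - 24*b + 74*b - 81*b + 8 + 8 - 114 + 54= 6*b^3 + 19*b^2 - 31*b - 44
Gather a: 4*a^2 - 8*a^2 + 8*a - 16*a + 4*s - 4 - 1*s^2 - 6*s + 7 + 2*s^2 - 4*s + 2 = -4*a^2 - 8*a + s^2 - 6*s + 5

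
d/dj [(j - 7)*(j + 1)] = 2*j - 6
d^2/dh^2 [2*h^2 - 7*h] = 4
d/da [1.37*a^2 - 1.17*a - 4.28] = 2.74*a - 1.17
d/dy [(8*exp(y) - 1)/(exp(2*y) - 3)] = 2*(-4*exp(2*y) + exp(y) - 12)*exp(y)/(exp(4*y) - 6*exp(2*y) + 9)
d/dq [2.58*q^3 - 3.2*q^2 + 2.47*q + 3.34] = 7.74*q^2 - 6.4*q + 2.47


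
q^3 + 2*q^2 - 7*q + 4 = (q - 1)^2*(q + 4)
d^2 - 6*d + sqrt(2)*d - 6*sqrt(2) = (d - 6)*(d + sqrt(2))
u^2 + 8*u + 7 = (u + 1)*(u + 7)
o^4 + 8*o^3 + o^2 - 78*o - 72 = (o - 3)*(o + 1)*(o + 4)*(o + 6)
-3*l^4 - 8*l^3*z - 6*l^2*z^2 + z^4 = (-3*l + z)*(l + z)^3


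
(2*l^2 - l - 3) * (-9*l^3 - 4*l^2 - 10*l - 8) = -18*l^5 + l^4 + 11*l^3 + 6*l^2 + 38*l + 24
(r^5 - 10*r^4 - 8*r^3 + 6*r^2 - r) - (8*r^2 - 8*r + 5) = r^5 - 10*r^4 - 8*r^3 - 2*r^2 + 7*r - 5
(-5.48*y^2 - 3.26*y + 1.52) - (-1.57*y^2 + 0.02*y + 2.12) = -3.91*y^2 - 3.28*y - 0.6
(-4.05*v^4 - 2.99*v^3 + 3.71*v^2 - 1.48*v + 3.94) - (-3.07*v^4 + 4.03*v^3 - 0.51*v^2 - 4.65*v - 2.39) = -0.98*v^4 - 7.02*v^3 + 4.22*v^2 + 3.17*v + 6.33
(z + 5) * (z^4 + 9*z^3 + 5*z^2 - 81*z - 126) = z^5 + 14*z^4 + 50*z^3 - 56*z^2 - 531*z - 630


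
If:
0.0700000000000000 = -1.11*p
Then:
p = -0.06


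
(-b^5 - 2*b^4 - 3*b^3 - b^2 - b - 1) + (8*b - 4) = -b^5 - 2*b^4 - 3*b^3 - b^2 + 7*b - 5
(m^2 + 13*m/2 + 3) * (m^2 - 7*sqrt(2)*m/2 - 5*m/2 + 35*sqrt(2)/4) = m^4 - 7*sqrt(2)*m^3/2 + 4*m^3 - 14*sqrt(2)*m^2 - 53*m^2/4 - 15*m/2 + 371*sqrt(2)*m/8 + 105*sqrt(2)/4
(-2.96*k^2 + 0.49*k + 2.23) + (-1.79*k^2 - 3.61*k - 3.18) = -4.75*k^2 - 3.12*k - 0.95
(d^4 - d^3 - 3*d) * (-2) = -2*d^4 + 2*d^3 + 6*d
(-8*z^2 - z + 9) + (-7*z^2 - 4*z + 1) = -15*z^2 - 5*z + 10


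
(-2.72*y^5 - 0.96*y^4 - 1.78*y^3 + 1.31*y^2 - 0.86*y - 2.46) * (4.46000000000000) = -12.1312*y^5 - 4.2816*y^4 - 7.9388*y^3 + 5.8426*y^2 - 3.8356*y - 10.9716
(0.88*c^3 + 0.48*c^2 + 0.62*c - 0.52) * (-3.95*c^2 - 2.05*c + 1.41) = -3.476*c^5 - 3.7*c^4 - 2.1922*c^3 + 1.4598*c^2 + 1.9402*c - 0.7332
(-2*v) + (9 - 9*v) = 9 - 11*v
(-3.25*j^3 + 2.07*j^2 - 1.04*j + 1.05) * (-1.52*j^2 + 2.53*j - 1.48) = 4.94*j^5 - 11.3689*j^4 + 11.6279*j^3 - 7.2908*j^2 + 4.1957*j - 1.554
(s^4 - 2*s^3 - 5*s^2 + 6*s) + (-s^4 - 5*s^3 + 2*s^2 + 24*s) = -7*s^3 - 3*s^2 + 30*s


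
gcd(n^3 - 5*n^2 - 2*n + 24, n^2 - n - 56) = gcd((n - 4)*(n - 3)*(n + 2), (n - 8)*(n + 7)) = 1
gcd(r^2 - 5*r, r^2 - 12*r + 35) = r - 5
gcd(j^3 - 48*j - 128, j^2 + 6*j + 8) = j + 4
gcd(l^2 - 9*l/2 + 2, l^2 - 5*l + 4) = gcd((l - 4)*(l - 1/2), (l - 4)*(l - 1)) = l - 4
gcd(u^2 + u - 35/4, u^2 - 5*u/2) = u - 5/2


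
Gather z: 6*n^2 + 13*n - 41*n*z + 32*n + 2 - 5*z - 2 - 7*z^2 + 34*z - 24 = 6*n^2 + 45*n - 7*z^2 + z*(29 - 41*n) - 24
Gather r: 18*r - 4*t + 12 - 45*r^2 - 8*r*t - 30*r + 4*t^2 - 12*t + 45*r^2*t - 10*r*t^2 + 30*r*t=r^2*(45*t - 45) + r*(-10*t^2 + 22*t - 12) + 4*t^2 - 16*t + 12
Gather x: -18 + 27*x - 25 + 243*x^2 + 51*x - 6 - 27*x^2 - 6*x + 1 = 216*x^2 + 72*x - 48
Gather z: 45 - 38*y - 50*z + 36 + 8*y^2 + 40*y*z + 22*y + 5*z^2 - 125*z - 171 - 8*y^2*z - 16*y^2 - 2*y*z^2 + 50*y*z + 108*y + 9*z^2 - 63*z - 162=-8*y^2 + 92*y + z^2*(14 - 2*y) + z*(-8*y^2 + 90*y - 238) - 252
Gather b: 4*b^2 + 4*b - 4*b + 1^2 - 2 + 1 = 4*b^2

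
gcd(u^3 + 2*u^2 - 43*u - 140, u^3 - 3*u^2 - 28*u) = u^2 - 3*u - 28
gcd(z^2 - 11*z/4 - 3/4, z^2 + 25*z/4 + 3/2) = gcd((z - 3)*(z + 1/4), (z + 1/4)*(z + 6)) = z + 1/4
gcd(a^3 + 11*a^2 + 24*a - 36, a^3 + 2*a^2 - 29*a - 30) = a + 6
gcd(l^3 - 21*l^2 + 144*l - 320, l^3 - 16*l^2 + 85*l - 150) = l - 5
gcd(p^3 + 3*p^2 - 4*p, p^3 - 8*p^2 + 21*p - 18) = 1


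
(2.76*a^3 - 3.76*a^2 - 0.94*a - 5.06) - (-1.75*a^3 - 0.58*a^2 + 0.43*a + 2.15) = 4.51*a^3 - 3.18*a^2 - 1.37*a - 7.21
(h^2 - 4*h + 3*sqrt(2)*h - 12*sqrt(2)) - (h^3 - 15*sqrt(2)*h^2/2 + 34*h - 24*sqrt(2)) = -h^3 + h^2 + 15*sqrt(2)*h^2/2 - 38*h + 3*sqrt(2)*h + 12*sqrt(2)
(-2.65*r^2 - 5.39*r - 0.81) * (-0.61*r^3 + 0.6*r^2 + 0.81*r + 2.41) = 1.6165*r^5 + 1.6979*r^4 - 4.8864*r^3 - 11.2384*r^2 - 13.646*r - 1.9521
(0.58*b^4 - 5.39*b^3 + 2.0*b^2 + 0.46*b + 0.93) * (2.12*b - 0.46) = 1.2296*b^5 - 11.6936*b^4 + 6.7194*b^3 + 0.0552*b^2 + 1.76*b - 0.4278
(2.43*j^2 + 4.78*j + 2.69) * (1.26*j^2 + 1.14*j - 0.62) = 3.0618*j^4 + 8.793*j^3 + 7.332*j^2 + 0.103*j - 1.6678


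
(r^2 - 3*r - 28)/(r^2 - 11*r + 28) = (r + 4)/(r - 4)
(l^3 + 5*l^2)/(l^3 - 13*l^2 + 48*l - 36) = l^2*(l + 5)/(l^3 - 13*l^2 + 48*l - 36)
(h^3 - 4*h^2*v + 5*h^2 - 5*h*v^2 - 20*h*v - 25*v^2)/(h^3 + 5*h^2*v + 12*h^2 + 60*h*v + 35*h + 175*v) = (h^2 - 4*h*v - 5*v^2)/(h^2 + 5*h*v + 7*h + 35*v)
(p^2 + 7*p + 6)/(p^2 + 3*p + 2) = (p + 6)/(p + 2)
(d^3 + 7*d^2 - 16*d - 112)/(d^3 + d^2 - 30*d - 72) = (d^2 + 3*d - 28)/(d^2 - 3*d - 18)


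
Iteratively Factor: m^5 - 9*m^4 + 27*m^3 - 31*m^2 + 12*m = (m - 4)*(m^4 - 5*m^3 + 7*m^2 - 3*m) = m*(m - 4)*(m^3 - 5*m^2 + 7*m - 3) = m*(m - 4)*(m - 1)*(m^2 - 4*m + 3) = m*(m - 4)*(m - 1)^2*(m - 3)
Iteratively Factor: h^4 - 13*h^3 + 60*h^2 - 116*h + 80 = (h - 4)*(h^3 - 9*h^2 + 24*h - 20) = (h - 4)*(h - 2)*(h^2 - 7*h + 10) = (h - 4)*(h - 2)^2*(h - 5)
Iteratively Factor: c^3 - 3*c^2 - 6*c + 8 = (c + 2)*(c^2 - 5*c + 4) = (c - 1)*(c + 2)*(c - 4)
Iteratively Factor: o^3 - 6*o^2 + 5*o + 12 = (o + 1)*(o^2 - 7*o + 12) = (o - 3)*(o + 1)*(o - 4)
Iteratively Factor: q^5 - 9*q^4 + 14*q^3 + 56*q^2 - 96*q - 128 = (q + 2)*(q^4 - 11*q^3 + 36*q^2 - 16*q - 64) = (q + 1)*(q + 2)*(q^3 - 12*q^2 + 48*q - 64) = (q - 4)*(q + 1)*(q + 2)*(q^2 - 8*q + 16) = (q - 4)^2*(q + 1)*(q + 2)*(q - 4)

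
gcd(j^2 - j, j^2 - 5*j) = j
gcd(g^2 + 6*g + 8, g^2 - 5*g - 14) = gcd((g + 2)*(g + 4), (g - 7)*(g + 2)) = g + 2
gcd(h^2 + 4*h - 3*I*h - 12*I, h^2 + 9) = h - 3*I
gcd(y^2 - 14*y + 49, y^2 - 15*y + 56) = y - 7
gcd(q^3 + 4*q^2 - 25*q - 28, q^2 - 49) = q + 7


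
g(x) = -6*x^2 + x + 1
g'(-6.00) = 73.00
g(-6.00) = -221.00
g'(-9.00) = 109.00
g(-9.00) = -494.00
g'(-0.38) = 5.56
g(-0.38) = -0.25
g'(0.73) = -7.76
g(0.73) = -1.47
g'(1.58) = -17.96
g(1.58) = -12.40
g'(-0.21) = 3.52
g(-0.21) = 0.53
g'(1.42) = -16.04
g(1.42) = -9.68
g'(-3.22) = 39.64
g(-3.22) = -64.43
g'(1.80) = -20.60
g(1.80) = -16.64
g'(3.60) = -42.20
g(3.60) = -73.16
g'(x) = 1 - 12*x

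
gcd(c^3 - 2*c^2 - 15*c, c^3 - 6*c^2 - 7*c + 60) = c^2 - 2*c - 15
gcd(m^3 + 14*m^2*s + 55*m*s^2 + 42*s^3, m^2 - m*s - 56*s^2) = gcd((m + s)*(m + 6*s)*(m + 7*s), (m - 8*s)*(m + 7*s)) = m + 7*s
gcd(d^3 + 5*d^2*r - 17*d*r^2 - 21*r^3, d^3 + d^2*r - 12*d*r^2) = -d + 3*r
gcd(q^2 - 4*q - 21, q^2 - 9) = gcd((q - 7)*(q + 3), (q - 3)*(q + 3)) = q + 3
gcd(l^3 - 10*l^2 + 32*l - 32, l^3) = 1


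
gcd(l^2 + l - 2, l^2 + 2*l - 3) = l - 1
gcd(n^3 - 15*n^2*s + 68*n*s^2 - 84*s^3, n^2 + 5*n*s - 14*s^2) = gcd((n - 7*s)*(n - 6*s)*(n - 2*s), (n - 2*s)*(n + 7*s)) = -n + 2*s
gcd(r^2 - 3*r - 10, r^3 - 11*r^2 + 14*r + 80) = r^2 - 3*r - 10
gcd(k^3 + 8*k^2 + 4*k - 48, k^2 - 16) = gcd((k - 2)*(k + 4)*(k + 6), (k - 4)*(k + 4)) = k + 4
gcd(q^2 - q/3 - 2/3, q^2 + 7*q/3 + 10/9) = q + 2/3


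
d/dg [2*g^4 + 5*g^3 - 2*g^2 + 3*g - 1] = 8*g^3 + 15*g^2 - 4*g + 3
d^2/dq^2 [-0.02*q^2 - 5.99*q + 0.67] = -0.0400000000000000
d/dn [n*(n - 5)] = 2*n - 5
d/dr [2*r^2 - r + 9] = 4*r - 1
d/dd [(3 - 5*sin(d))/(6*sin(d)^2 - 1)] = (30*sin(d)^2 - 36*sin(d) + 5)*cos(d)/(6*sin(d)^2 - 1)^2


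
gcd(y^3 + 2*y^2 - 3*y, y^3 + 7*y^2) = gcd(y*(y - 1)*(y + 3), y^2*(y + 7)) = y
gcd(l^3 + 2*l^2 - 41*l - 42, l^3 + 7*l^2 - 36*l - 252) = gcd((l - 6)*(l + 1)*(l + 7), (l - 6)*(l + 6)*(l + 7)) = l^2 + l - 42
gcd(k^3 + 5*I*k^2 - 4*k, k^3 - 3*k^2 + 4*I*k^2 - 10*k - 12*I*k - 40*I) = k + 4*I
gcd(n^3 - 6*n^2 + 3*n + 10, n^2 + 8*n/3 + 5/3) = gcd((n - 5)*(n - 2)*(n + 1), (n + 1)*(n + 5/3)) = n + 1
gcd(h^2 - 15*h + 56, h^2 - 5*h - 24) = h - 8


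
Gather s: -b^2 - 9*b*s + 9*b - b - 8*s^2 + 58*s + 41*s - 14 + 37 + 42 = -b^2 + 8*b - 8*s^2 + s*(99 - 9*b) + 65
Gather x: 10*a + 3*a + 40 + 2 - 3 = 13*a + 39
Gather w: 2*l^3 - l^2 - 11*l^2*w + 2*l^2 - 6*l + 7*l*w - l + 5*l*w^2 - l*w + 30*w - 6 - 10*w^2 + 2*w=2*l^3 + l^2 - 7*l + w^2*(5*l - 10) + w*(-11*l^2 + 6*l + 32) - 6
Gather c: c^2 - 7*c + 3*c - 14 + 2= c^2 - 4*c - 12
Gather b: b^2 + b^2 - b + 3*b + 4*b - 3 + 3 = 2*b^2 + 6*b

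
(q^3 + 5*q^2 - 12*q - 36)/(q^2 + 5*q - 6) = (q^2 - q - 6)/(q - 1)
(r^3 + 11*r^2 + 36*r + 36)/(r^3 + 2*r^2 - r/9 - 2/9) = 9*(r^2 + 9*r + 18)/(9*r^2 - 1)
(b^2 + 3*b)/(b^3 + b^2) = (b + 3)/(b*(b + 1))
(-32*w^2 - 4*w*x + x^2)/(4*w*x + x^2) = (-8*w + x)/x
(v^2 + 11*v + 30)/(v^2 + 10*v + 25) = (v + 6)/(v + 5)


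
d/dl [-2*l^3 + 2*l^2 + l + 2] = -6*l^2 + 4*l + 1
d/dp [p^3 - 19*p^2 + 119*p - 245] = 3*p^2 - 38*p + 119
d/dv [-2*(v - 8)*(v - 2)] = 20 - 4*v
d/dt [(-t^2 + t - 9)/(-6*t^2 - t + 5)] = (7*t^2 - 118*t - 4)/(36*t^4 + 12*t^3 - 59*t^2 - 10*t + 25)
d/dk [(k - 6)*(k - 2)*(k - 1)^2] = 4*k^3 - 30*k^2 + 58*k - 32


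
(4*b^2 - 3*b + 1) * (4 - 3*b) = -12*b^3 + 25*b^2 - 15*b + 4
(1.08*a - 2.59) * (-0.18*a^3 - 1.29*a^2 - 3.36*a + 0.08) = -0.1944*a^4 - 0.927*a^3 - 0.2877*a^2 + 8.7888*a - 0.2072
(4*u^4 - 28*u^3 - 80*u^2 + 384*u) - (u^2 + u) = 4*u^4 - 28*u^3 - 81*u^2 + 383*u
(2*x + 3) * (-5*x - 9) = -10*x^2 - 33*x - 27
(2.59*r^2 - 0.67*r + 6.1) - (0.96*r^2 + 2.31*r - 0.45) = 1.63*r^2 - 2.98*r + 6.55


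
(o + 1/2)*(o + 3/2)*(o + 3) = o^3 + 5*o^2 + 27*o/4 + 9/4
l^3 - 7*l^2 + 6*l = l*(l - 6)*(l - 1)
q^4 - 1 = (q - 1)*(q + I)*(-I*q - I)*(I*q + 1)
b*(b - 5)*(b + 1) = b^3 - 4*b^2 - 5*b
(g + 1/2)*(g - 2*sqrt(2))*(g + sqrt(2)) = g^3 - sqrt(2)*g^2 + g^2/2 - 4*g - sqrt(2)*g/2 - 2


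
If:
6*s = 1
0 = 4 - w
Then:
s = 1/6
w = 4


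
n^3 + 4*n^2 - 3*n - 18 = (n - 2)*(n + 3)^2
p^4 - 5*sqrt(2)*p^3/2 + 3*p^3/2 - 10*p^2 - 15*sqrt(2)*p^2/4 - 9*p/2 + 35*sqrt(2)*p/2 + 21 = (p - 2)*(p + 7/2)*(p - 3*sqrt(2))*(p + sqrt(2)/2)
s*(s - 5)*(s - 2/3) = s^3 - 17*s^2/3 + 10*s/3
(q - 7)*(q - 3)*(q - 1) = q^3 - 11*q^2 + 31*q - 21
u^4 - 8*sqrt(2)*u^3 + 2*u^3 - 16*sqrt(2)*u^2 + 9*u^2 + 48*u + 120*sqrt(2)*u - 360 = (u - 3)*(u + 5)*(u - 6*sqrt(2))*(u - 2*sqrt(2))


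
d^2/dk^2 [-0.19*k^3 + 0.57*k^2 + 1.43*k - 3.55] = 1.14 - 1.14*k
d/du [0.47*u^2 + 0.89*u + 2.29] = 0.94*u + 0.89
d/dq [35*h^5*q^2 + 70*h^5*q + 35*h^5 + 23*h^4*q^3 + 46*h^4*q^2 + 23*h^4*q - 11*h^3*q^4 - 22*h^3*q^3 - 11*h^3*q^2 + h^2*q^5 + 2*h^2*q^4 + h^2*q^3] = h^2*(70*h^3*q + 70*h^3 + 69*h^2*q^2 + 92*h^2*q + 23*h^2 - 44*h*q^3 - 66*h*q^2 - 22*h*q + 5*q^4 + 8*q^3 + 3*q^2)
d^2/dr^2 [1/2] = 0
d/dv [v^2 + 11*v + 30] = 2*v + 11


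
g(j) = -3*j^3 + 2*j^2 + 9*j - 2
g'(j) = -9*j^2 + 4*j + 9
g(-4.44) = 260.05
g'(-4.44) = -186.18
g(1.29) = 6.50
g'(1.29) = -0.82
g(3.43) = -68.66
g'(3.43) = -83.16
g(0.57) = 3.22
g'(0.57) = 8.36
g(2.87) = -30.62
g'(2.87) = -53.65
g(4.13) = -142.05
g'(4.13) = -127.99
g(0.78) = 4.81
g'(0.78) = 6.64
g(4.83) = -249.91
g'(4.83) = -181.64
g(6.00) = -524.00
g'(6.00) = -291.00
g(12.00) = -4790.00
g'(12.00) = -1239.00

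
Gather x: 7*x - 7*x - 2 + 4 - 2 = 0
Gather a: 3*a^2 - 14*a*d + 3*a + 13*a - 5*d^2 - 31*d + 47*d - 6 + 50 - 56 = 3*a^2 + a*(16 - 14*d) - 5*d^2 + 16*d - 12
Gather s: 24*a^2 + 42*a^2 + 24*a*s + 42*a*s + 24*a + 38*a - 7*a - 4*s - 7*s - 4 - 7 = 66*a^2 + 55*a + s*(66*a - 11) - 11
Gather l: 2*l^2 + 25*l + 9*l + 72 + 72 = 2*l^2 + 34*l + 144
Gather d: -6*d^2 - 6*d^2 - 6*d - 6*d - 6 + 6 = -12*d^2 - 12*d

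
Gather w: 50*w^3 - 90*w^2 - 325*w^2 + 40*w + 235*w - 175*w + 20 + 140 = 50*w^3 - 415*w^2 + 100*w + 160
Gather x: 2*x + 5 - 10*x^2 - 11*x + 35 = -10*x^2 - 9*x + 40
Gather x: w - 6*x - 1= w - 6*x - 1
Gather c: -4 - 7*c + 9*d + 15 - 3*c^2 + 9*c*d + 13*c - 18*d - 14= -3*c^2 + c*(9*d + 6) - 9*d - 3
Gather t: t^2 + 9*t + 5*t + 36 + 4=t^2 + 14*t + 40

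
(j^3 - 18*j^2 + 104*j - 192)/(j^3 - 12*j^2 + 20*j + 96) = (j - 4)/(j + 2)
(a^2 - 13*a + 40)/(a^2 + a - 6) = (a^2 - 13*a + 40)/(a^2 + a - 6)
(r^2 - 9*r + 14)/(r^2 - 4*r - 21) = (r - 2)/(r + 3)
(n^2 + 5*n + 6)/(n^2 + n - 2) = (n + 3)/(n - 1)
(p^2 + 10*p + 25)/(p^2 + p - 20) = (p + 5)/(p - 4)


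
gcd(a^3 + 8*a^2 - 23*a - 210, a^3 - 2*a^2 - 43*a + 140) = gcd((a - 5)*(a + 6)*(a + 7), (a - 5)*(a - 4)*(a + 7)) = a^2 + 2*a - 35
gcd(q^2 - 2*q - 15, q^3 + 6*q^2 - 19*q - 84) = q + 3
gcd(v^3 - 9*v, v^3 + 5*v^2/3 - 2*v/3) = v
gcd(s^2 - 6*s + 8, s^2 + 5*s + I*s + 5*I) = 1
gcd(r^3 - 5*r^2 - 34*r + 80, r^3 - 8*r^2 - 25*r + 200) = r^2 - 3*r - 40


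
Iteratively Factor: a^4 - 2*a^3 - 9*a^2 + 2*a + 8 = (a + 2)*(a^3 - 4*a^2 - a + 4) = (a + 1)*(a + 2)*(a^2 - 5*a + 4) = (a - 1)*(a + 1)*(a + 2)*(a - 4)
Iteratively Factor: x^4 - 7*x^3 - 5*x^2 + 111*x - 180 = (x - 5)*(x^3 - 2*x^2 - 15*x + 36) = (x - 5)*(x + 4)*(x^2 - 6*x + 9) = (x - 5)*(x - 3)*(x + 4)*(x - 3)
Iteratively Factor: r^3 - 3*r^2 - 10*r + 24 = (r - 4)*(r^2 + r - 6) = (r - 4)*(r - 2)*(r + 3)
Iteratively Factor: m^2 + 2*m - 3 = (m - 1)*(m + 3)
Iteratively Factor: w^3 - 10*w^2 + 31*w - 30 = (w - 3)*(w^2 - 7*w + 10) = (w - 5)*(w - 3)*(w - 2)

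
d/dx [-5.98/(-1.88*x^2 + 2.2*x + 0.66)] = (13.156 - 22.4848*x)/(-1.88*x^2 + 2.2*x + 0.66)^2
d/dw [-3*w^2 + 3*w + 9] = 3 - 6*w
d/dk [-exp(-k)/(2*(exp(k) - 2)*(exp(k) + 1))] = (3*exp(2*k)/2 - exp(k) - 1)*exp(-k)/(exp(4*k) - 2*exp(3*k) - 3*exp(2*k) + 4*exp(k) + 4)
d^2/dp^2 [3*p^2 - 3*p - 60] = 6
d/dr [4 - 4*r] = -4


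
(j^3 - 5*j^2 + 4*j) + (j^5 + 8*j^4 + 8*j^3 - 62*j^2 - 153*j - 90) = j^5 + 8*j^4 + 9*j^3 - 67*j^2 - 149*j - 90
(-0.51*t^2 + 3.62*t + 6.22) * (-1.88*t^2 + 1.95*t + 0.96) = 0.9588*t^4 - 7.8001*t^3 - 5.1242*t^2 + 15.6042*t + 5.9712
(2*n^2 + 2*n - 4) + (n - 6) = 2*n^2 + 3*n - 10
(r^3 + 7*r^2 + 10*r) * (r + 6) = r^4 + 13*r^3 + 52*r^2 + 60*r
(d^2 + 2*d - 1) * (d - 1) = d^3 + d^2 - 3*d + 1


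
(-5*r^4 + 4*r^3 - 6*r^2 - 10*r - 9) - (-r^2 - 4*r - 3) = -5*r^4 + 4*r^3 - 5*r^2 - 6*r - 6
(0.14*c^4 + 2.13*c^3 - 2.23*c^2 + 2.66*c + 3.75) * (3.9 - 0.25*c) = -0.035*c^5 + 0.0135000000000001*c^4 + 8.8645*c^3 - 9.362*c^2 + 9.4365*c + 14.625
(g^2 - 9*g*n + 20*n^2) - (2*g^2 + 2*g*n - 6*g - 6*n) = -g^2 - 11*g*n + 6*g + 20*n^2 + 6*n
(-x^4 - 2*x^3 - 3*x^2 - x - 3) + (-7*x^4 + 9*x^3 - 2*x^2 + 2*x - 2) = -8*x^4 + 7*x^3 - 5*x^2 + x - 5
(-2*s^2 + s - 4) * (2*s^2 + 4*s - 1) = -4*s^4 - 6*s^3 - 2*s^2 - 17*s + 4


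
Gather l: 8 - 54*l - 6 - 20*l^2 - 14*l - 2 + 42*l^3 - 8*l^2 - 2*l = 42*l^3 - 28*l^2 - 70*l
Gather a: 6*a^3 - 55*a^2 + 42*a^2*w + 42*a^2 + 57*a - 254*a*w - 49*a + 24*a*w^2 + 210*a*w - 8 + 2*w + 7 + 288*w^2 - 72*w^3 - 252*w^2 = 6*a^3 + a^2*(42*w - 13) + a*(24*w^2 - 44*w + 8) - 72*w^3 + 36*w^2 + 2*w - 1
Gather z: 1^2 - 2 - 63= -64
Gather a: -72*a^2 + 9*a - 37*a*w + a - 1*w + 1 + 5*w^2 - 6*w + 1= -72*a^2 + a*(10 - 37*w) + 5*w^2 - 7*w + 2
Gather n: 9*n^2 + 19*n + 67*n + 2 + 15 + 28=9*n^2 + 86*n + 45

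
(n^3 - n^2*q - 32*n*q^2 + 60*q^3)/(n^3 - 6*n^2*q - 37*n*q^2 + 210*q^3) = (-n + 2*q)/(-n + 7*q)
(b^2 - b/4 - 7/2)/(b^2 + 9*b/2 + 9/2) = (4*b^2 - b - 14)/(2*(2*b^2 + 9*b + 9))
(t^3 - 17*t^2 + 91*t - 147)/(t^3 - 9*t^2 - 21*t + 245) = (t - 3)/(t + 5)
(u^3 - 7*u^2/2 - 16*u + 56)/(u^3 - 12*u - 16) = (u^2 + u/2 - 14)/(u^2 + 4*u + 4)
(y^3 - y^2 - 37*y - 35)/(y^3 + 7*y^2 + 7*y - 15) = (y^2 - 6*y - 7)/(y^2 + 2*y - 3)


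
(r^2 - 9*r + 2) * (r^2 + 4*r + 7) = r^4 - 5*r^3 - 27*r^2 - 55*r + 14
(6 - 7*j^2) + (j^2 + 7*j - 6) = -6*j^2 + 7*j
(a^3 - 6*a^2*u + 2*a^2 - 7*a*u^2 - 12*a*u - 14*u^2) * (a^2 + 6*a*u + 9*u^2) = a^5 + 2*a^4 - 34*a^3*u^2 - 96*a^2*u^3 - 68*a^2*u^2 - 63*a*u^4 - 192*a*u^3 - 126*u^4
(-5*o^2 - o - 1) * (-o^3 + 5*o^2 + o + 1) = 5*o^5 - 24*o^4 - 9*o^3 - 11*o^2 - 2*o - 1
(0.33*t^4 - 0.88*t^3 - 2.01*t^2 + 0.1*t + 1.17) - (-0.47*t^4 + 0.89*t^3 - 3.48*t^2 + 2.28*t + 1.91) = 0.8*t^4 - 1.77*t^3 + 1.47*t^2 - 2.18*t - 0.74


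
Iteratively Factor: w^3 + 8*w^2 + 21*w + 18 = (w + 2)*(w^2 + 6*w + 9) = (w + 2)*(w + 3)*(w + 3)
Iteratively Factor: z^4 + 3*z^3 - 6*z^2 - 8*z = (z + 4)*(z^3 - z^2 - 2*z) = (z - 2)*(z + 4)*(z^2 + z) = (z - 2)*(z + 1)*(z + 4)*(z)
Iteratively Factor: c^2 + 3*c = (c + 3)*(c)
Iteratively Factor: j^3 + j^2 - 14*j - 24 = (j - 4)*(j^2 + 5*j + 6) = (j - 4)*(j + 2)*(j + 3)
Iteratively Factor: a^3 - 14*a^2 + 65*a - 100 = (a - 5)*(a^2 - 9*a + 20) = (a - 5)*(a - 4)*(a - 5)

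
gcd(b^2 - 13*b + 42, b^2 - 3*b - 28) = b - 7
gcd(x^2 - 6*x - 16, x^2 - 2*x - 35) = 1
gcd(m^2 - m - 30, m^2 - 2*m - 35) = m + 5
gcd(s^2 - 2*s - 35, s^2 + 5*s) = s + 5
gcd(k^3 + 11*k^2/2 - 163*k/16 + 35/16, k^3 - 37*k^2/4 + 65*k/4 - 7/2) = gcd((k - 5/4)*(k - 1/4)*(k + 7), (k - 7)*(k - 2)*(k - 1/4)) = k - 1/4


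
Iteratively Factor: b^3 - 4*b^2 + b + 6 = (b - 2)*(b^2 - 2*b - 3) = (b - 3)*(b - 2)*(b + 1)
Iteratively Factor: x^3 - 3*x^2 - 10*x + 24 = (x + 3)*(x^2 - 6*x + 8) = (x - 4)*(x + 3)*(x - 2)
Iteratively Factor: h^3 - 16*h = (h + 4)*(h^2 - 4*h) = (h - 4)*(h + 4)*(h)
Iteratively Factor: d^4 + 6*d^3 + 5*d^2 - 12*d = (d)*(d^3 + 6*d^2 + 5*d - 12) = d*(d + 3)*(d^2 + 3*d - 4) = d*(d + 3)*(d + 4)*(d - 1)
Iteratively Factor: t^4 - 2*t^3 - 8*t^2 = (t + 2)*(t^3 - 4*t^2) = t*(t + 2)*(t^2 - 4*t) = t*(t - 4)*(t + 2)*(t)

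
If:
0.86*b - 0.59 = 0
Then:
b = 0.69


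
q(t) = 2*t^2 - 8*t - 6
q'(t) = 4*t - 8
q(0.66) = -10.41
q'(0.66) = -5.36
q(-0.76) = 1.24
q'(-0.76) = -11.04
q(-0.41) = -2.38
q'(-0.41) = -9.64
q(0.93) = -11.71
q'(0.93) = -4.28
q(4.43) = -2.19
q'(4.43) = 9.72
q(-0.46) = -1.90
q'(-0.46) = -9.84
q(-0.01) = -5.92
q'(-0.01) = -8.04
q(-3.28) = 41.76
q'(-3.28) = -21.12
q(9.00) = 84.00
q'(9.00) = 28.00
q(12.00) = 186.00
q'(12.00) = 40.00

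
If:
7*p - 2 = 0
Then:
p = 2/7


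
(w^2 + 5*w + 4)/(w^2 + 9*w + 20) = (w + 1)/(w + 5)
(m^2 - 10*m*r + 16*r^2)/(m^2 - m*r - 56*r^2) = (m - 2*r)/(m + 7*r)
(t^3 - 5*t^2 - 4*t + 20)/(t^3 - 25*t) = (t^2 - 4)/(t*(t + 5))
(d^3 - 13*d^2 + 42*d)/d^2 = d - 13 + 42/d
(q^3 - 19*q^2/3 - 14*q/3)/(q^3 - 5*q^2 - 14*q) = (q + 2/3)/(q + 2)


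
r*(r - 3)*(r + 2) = r^3 - r^2 - 6*r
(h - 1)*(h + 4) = h^2 + 3*h - 4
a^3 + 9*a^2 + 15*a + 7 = (a + 1)^2*(a + 7)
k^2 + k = k*(k + 1)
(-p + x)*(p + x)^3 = -p^4 - 2*p^3*x + 2*p*x^3 + x^4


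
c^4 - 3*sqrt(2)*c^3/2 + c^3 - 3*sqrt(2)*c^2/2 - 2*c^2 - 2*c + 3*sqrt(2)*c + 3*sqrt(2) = (c + 1)*(c - 3*sqrt(2)/2)*(c - sqrt(2))*(c + sqrt(2))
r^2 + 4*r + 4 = (r + 2)^2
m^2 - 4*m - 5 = (m - 5)*(m + 1)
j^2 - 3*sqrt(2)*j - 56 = (j - 7*sqrt(2))*(j + 4*sqrt(2))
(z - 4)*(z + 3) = z^2 - z - 12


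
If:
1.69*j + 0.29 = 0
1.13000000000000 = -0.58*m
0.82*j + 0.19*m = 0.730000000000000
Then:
No Solution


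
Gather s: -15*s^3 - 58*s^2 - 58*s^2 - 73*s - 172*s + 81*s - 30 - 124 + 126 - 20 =-15*s^3 - 116*s^2 - 164*s - 48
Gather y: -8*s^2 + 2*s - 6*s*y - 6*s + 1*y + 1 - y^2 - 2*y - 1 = -8*s^2 - 4*s - y^2 + y*(-6*s - 1)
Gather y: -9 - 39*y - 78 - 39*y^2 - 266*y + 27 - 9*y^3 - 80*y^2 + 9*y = -9*y^3 - 119*y^2 - 296*y - 60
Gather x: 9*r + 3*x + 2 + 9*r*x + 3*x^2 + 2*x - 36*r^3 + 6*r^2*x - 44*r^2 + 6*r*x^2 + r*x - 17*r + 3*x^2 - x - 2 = -36*r^3 - 44*r^2 - 8*r + x^2*(6*r + 6) + x*(6*r^2 + 10*r + 4)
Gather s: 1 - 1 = 0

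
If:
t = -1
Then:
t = -1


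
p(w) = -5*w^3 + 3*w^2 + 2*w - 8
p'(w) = -15*w^2 + 6*w + 2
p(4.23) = -324.30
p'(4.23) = -241.01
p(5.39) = -693.02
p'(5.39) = -401.44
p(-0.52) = -7.53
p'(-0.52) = -5.18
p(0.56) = -6.82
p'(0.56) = 0.66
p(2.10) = -36.88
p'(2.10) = -51.55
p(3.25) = -141.45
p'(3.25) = -136.94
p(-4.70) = 567.98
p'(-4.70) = -357.55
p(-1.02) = -1.61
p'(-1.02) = -19.73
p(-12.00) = 9040.00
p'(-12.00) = -2230.00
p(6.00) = -968.00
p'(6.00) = -502.00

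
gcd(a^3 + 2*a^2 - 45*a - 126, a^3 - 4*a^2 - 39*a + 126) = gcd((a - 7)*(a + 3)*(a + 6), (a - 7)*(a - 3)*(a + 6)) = a^2 - a - 42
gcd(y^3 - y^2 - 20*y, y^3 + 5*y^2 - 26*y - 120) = y^2 - y - 20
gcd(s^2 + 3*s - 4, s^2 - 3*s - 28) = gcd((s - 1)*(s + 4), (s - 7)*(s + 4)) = s + 4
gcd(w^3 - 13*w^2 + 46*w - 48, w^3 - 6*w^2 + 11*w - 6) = w^2 - 5*w + 6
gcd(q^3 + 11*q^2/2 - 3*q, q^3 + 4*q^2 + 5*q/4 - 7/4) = q - 1/2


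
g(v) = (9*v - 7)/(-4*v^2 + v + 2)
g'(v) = (8*v - 1)*(9*v - 7)/(-4*v^2 + v + 2)^2 + 9/(-4*v^2 + v + 2)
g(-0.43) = -13.09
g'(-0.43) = 80.83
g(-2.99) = 0.92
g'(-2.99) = 0.38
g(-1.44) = 2.58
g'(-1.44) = 3.01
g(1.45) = -1.22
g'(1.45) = 0.79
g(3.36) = -0.58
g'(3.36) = 0.15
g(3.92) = -0.51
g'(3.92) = 0.12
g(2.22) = -0.84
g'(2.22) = 0.33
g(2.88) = -0.67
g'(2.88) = 0.20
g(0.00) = -3.50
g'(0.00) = 6.25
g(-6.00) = 0.41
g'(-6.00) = 0.08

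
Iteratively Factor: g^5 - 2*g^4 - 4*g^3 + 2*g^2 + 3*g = (g + 1)*(g^4 - 3*g^3 - g^2 + 3*g) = (g - 3)*(g + 1)*(g^3 - g) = (g - 3)*(g + 1)^2*(g^2 - g) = (g - 3)*(g - 1)*(g + 1)^2*(g)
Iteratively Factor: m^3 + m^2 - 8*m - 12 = (m - 3)*(m^2 + 4*m + 4) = (m - 3)*(m + 2)*(m + 2)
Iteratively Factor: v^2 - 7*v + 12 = (v - 4)*(v - 3)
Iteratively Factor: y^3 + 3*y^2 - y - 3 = (y + 3)*(y^2 - 1) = (y + 1)*(y + 3)*(y - 1)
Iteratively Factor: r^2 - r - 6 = (r + 2)*(r - 3)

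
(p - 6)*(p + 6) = p^2 - 36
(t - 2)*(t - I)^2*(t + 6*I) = t^4 - 2*t^3 + 4*I*t^3 + 11*t^2 - 8*I*t^2 - 22*t - 6*I*t + 12*I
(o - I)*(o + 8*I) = o^2 + 7*I*o + 8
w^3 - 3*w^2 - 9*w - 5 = (w - 5)*(w + 1)^2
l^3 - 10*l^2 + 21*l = l*(l - 7)*(l - 3)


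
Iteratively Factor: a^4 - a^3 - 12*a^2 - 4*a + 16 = (a - 4)*(a^3 + 3*a^2 - 4) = (a - 4)*(a + 2)*(a^2 + a - 2) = (a - 4)*(a + 2)^2*(a - 1)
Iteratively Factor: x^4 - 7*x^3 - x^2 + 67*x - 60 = (x - 4)*(x^3 - 3*x^2 - 13*x + 15) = (x - 4)*(x + 3)*(x^2 - 6*x + 5) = (x - 5)*(x - 4)*(x + 3)*(x - 1)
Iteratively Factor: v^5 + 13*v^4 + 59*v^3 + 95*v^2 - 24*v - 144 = (v - 1)*(v^4 + 14*v^3 + 73*v^2 + 168*v + 144) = (v - 1)*(v + 3)*(v^3 + 11*v^2 + 40*v + 48) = (v - 1)*(v + 3)^2*(v^2 + 8*v + 16) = (v - 1)*(v + 3)^2*(v + 4)*(v + 4)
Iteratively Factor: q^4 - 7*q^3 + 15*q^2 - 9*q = (q)*(q^3 - 7*q^2 + 15*q - 9) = q*(q - 1)*(q^2 - 6*q + 9) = q*(q - 3)*(q - 1)*(q - 3)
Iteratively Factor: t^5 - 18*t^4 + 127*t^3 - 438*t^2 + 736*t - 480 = (t - 4)*(t^4 - 14*t^3 + 71*t^2 - 154*t + 120) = (t - 4)*(t - 3)*(t^3 - 11*t^2 + 38*t - 40) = (t - 4)^2*(t - 3)*(t^2 - 7*t + 10) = (t - 5)*(t - 4)^2*(t - 3)*(t - 2)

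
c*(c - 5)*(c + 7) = c^3 + 2*c^2 - 35*c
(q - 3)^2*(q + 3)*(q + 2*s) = q^4 + 2*q^3*s - 3*q^3 - 6*q^2*s - 9*q^2 - 18*q*s + 27*q + 54*s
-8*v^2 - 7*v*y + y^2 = (-8*v + y)*(v + y)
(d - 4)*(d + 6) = d^2 + 2*d - 24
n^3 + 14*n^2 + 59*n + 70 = (n + 2)*(n + 5)*(n + 7)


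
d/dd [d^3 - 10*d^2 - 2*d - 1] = 3*d^2 - 20*d - 2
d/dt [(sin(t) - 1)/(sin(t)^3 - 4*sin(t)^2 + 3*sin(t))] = (3 - 2*sin(t))*cos(t)/((sin(t) - 3)^2*sin(t)^2)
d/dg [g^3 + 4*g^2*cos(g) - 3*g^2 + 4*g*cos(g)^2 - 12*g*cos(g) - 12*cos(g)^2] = -4*g^2*sin(g) + 3*g^2 + 12*g*sin(g) - 4*g*sin(2*g) + 8*g*cos(g) - 6*g + 12*sin(2*g) + 4*cos(g)^2 - 12*cos(g)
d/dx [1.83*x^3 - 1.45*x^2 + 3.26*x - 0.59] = 5.49*x^2 - 2.9*x + 3.26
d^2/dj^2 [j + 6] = 0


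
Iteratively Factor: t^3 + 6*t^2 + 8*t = (t)*(t^2 + 6*t + 8) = t*(t + 2)*(t + 4)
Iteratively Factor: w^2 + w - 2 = (w - 1)*(w + 2)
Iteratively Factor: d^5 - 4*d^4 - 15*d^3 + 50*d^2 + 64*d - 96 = (d + 3)*(d^4 - 7*d^3 + 6*d^2 + 32*d - 32) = (d - 4)*(d + 3)*(d^3 - 3*d^2 - 6*d + 8) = (d - 4)*(d + 2)*(d + 3)*(d^2 - 5*d + 4) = (d - 4)*(d - 1)*(d + 2)*(d + 3)*(d - 4)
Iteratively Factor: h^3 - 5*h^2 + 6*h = (h - 3)*(h^2 - 2*h) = h*(h - 3)*(h - 2)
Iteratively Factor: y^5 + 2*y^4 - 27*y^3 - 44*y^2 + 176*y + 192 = (y + 4)*(y^4 - 2*y^3 - 19*y^2 + 32*y + 48) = (y + 4)^2*(y^3 - 6*y^2 + 5*y + 12) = (y - 3)*(y + 4)^2*(y^2 - 3*y - 4) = (y - 4)*(y - 3)*(y + 4)^2*(y + 1)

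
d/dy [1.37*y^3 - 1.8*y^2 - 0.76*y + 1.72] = 4.11*y^2 - 3.6*y - 0.76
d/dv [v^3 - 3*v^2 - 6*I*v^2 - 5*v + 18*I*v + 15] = 3*v^2 - 6*v - 12*I*v - 5 + 18*I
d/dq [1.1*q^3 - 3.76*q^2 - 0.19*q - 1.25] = 3.3*q^2 - 7.52*q - 0.19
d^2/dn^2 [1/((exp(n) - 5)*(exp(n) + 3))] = (4*exp(3*n) - 6*exp(2*n) + 64*exp(n) - 30)*exp(n)/(exp(6*n) - 6*exp(5*n) - 33*exp(4*n) + 172*exp(3*n) + 495*exp(2*n) - 1350*exp(n) - 3375)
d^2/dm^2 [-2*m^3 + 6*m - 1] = -12*m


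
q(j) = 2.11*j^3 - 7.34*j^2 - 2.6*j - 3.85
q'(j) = 6.33*j^2 - 14.68*j - 2.6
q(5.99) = 170.70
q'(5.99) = 136.59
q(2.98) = -20.94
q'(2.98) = 9.87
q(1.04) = -12.12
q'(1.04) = -11.02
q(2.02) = -21.66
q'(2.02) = -6.42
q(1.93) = -21.04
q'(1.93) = -7.35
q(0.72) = -8.74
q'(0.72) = -9.89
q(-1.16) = -14.00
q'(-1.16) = 22.95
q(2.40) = -23.20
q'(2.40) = -1.37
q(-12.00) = -4675.69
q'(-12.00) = 1085.08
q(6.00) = 172.07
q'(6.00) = 137.20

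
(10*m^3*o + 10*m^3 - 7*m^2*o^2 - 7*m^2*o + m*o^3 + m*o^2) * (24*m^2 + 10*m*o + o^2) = 240*m^5*o + 240*m^5 - 68*m^4*o^2 - 68*m^4*o - 36*m^3*o^3 - 36*m^3*o^2 + 3*m^2*o^4 + 3*m^2*o^3 + m*o^5 + m*o^4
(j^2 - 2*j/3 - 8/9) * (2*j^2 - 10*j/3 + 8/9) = 2*j^4 - 14*j^3/3 + 4*j^2/3 + 64*j/27 - 64/81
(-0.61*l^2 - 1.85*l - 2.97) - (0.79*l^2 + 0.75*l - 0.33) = -1.4*l^2 - 2.6*l - 2.64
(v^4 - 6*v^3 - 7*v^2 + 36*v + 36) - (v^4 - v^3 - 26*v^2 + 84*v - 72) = -5*v^3 + 19*v^2 - 48*v + 108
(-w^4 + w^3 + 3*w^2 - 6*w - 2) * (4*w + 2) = -4*w^5 + 2*w^4 + 14*w^3 - 18*w^2 - 20*w - 4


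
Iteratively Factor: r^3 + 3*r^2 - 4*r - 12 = (r + 3)*(r^2 - 4) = (r - 2)*(r + 3)*(r + 2)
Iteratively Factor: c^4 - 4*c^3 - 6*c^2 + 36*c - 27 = (c + 3)*(c^3 - 7*c^2 + 15*c - 9) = (c - 3)*(c + 3)*(c^2 - 4*c + 3) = (c - 3)*(c - 1)*(c + 3)*(c - 3)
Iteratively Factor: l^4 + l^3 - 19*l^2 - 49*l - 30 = (l - 5)*(l^3 + 6*l^2 + 11*l + 6) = (l - 5)*(l + 3)*(l^2 + 3*l + 2) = (l - 5)*(l + 2)*(l + 3)*(l + 1)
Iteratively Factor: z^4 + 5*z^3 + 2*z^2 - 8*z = (z + 4)*(z^3 + z^2 - 2*z) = z*(z + 4)*(z^2 + z - 2) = z*(z - 1)*(z + 4)*(z + 2)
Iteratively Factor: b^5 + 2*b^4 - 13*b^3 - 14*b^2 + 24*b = (b - 3)*(b^4 + 5*b^3 + 2*b^2 - 8*b) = b*(b - 3)*(b^3 + 5*b^2 + 2*b - 8) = b*(b - 3)*(b - 1)*(b^2 + 6*b + 8) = b*(b - 3)*(b - 1)*(b + 4)*(b + 2)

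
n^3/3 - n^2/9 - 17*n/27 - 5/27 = (n/3 + 1/3)*(n - 5/3)*(n + 1/3)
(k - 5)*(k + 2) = k^2 - 3*k - 10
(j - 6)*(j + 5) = j^2 - j - 30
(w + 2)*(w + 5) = w^2 + 7*w + 10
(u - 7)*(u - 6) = u^2 - 13*u + 42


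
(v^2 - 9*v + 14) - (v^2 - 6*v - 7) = 21 - 3*v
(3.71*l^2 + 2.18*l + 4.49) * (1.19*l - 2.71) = 4.4149*l^3 - 7.4599*l^2 - 0.5647*l - 12.1679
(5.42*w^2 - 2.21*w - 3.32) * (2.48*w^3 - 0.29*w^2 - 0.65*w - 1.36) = 13.4416*w^5 - 7.0526*w^4 - 11.1157*w^3 - 4.9719*w^2 + 5.1636*w + 4.5152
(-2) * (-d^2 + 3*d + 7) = 2*d^2 - 6*d - 14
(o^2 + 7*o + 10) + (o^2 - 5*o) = 2*o^2 + 2*o + 10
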